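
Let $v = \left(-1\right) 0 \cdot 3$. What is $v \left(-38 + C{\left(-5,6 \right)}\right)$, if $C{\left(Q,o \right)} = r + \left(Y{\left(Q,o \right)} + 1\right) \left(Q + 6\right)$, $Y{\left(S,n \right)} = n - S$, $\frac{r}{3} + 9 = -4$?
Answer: $0$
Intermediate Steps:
$r = -39$ ($r = -27 + 3 \left(-4\right) = -27 - 12 = -39$)
$v = 0$ ($v = 0 \cdot 3 = 0$)
$C{\left(Q,o \right)} = -39 + \left(6 + Q\right) \left(1 + o - Q\right)$ ($C{\left(Q,o \right)} = -39 + \left(\left(o - Q\right) + 1\right) \left(Q + 6\right) = -39 + \left(1 + o - Q\right) \left(6 + Q\right) = -39 + \left(6 + Q\right) \left(1 + o - Q\right)$)
$v \left(-38 + C{\left(-5,6 \right)}\right) = 0 \left(-38 - \left(-28 - 5 \left(-5 - 6\right)\right)\right) = 0 \left(-38 + \left(-33 + 25 + 36 - - 5 \left(-5 - 6\right)\right)\right) = 0 \left(-38 + \left(-33 + 25 + 36 - \left(-5\right) \left(-11\right)\right)\right) = 0 \left(-38 + \left(-33 + 25 + 36 - 55\right)\right) = 0 \left(-38 - 27\right) = 0 \left(-65\right) = 0$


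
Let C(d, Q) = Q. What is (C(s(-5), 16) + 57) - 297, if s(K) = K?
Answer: -224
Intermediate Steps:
(C(s(-5), 16) + 57) - 297 = (16 + 57) - 297 = 73 - 297 = -224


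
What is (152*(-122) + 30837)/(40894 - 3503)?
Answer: 12293/37391 ≈ 0.32877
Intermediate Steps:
(152*(-122) + 30837)/(40894 - 3503) = (-18544 + 30837)/37391 = 12293*(1/37391) = 12293/37391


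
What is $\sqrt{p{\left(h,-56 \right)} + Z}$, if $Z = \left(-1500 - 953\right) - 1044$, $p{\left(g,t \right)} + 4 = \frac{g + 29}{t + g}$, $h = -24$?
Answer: $\frac{i \sqrt{56017}}{4} \approx 59.17 i$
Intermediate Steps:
$p{\left(g,t \right)} = -4 + \frac{29 + g}{g + t}$ ($p{\left(g,t \right)} = -4 + \frac{g + 29}{t + g} = -4 + \frac{29 + g}{g + t}$)
$Z = -3497$ ($Z = -2453 - 1044 = -3497$)
$\sqrt{p{\left(h,-56 \right)} + Z} = \sqrt{\frac{29 - -224 - -72}{-24 - 56} - 3497} = \sqrt{\frac{29 + 224 + 72}{-80} - 3497} = \sqrt{\left(- \frac{1}{80}\right) 325 - 3497} = \sqrt{- \frac{65}{16} - 3497} = \sqrt{- \frac{56017}{16}} = \frac{i \sqrt{56017}}{4}$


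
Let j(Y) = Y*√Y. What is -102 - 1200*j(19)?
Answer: -102 - 22800*√19 ≈ -99485.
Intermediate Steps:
j(Y) = Y^(3/2)
-102 - 1200*j(19) = -102 - 22800*√19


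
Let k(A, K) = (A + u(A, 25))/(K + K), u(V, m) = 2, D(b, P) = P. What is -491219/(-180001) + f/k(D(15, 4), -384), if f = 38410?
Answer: -884970825261/180001 ≈ -4.9165e+6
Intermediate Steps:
k(A, K) = (2 + A)/(2*K) (k(A, K) = (A + 2)/(K + K) = (2 + A)/((2*K)) = (2 + A)*(1/(2*K)) = (2 + A)/(2*K))
-491219/(-180001) + f/k(D(15, 4), -384) = -491219/(-180001) + 38410/(((½)*(2 + 4)/(-384))) = -491219*(-1/180001) + 38410/(((½)*(-1/384)*6)) = 491219/180001 + 38410/(-1/128) = 491219/180001 + 38410*(-128) = 491219/180001 - 4916480 = -884970825261/180001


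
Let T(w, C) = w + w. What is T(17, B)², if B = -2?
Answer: 1156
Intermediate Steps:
T(w, C) = 2*w
T(17, B)² = (2*17)² = 34² = 1156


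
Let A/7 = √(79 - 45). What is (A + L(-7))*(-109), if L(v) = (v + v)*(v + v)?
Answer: -21364 - 763*√34 ≈ -25813.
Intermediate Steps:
L(v) = 4*v² (L(v) = (2*v)*(2*v) = 4*v²)
A = 7*√34 (A = 7*√(79 - 45) = 7*√34 ≈ 40.817)
(A + L(-7))*(-109) = (7*√34 + 4*(-7)²)*(-109) = (7*√34 + 4*49)*(-109) = (7*√34 + 196)*(-109) = (196 + 7*√34)*(-109) = -21364 - 763*√34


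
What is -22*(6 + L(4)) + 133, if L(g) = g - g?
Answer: 1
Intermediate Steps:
L(g) = 0
-22*(6 + L(4)) + 133 = -22*(6 + 0) + 133 = -132 + 133 = 1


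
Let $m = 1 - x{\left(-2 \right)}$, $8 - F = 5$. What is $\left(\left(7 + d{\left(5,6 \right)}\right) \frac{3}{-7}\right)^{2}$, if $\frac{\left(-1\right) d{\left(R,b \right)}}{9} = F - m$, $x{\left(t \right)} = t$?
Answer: $9$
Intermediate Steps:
$F = 3$ ($F = 8 - 5 = 3$)
$m = 3$ ($m = 1 - -2 = 1 + 2 = 3$)
$d{\left(R,b \right)} = 0$ ($d{\left(R,b \right)} = - 9 \left(3 - 3\right) = \left(-9\right) 0 = 0$)
$\left(\left(7 + d{\left(5,6 \right)}\right) \frac{3}{-7}\right)^{2} = \left(\left(7 + 0\right) \frac{3}{-7}\right)^{2} = \left(7 \cdot 3 \left(- \frac{1}{7}\right)\right)^{2} = \left(7 \left(- \frac{3}{7}\right)\right)^{2} = \left(-3\right)^{2} = 9$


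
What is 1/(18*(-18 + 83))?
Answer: 1/1170 ≈ 0.00085470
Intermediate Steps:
1/(18*(-18 + 83)) = 1/(18*65) = 1/1170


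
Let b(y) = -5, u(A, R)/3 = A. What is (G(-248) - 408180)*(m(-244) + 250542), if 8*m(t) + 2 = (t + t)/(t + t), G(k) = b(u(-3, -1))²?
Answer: -818079351925/8 ≈ -1.0226e+11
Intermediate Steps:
u(A, R) = 3*A
G(k) = 25 (G(k) = (-5)² = 25)
m(t) = -⅛ (m(t) = -¼ + ((t + t)/(t + t))/8 = -¼ + ((2*t)/((2*t)))/8 = -¼ + ((2*t)*(1/(2*t)))/8 = -¼ + (⅛)*1 = -¼ + ⅛ = -⅛)
(G(-248) - 408180)*(m(-244) + 250542) = (25 - 408180)*(-⅛ + 250542) = -408155*2004335/8 = -818079351925/8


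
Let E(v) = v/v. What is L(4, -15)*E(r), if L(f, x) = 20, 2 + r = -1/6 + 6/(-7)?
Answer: 20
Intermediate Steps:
r = -127/42 (r = -2 + (-1/6 + 6/(-7)) = -2 + (-1*1/6 + 6*(-1/7)) = -2 + (-1/6 - 6/7) = -2 - 43/42 = -127/42 ≈ -3.0238)
E(v) = 1
L(4, -15)*E(r) = 20*1 = 20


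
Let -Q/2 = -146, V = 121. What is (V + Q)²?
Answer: 170569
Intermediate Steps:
Q = 292 (Q = -2*(-146) = 292)
(V + Q)² = (121 + 292)² = 413² = 170569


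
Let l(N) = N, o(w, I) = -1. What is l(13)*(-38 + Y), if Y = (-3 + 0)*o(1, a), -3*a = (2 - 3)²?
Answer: -455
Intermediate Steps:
a = -⅓ (a = -(2 - 3)²/3 = -⅓*(-1)² = -⅓*1 = -⅓ ≈ -0.33333)
Y = 3 (Y = (-3 + 0)*(-1) = -3*(-1) = 3)
l(13)*(-38 + Y) = 13*(-38 + 3) = 13*(-35) = -455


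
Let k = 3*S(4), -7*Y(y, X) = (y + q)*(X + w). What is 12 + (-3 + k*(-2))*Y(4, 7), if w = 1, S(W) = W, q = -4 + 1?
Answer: 300/7 ≈ 42.857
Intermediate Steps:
q = -3
Y(y, X) = -(1 + X)*(-3 + y)/7 (Y(y, X) = -(y - 3)*(X + 1)/7 = -(-3 + y)*(1 + X)/7 = -(1 + X)*(-3 + y)/7)
k = 12 (k = 3*4 = 12)
12 + (-3 + k*(-2))*Y(4, 7) = 12 + (-3 + 12*(-2))*(3/7 - 1/7*4 + (3/7)*7 - 1/7*7*4) = 12 + (-3 - 24)*(3/7 - 4/7 + 3 - 4) = 12 - 27*(-8/7) = 12 + 216/7 = 300/7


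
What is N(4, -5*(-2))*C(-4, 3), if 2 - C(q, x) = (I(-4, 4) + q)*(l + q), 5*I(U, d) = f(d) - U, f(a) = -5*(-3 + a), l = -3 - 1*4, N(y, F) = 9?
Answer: -1989/5 ≈ -397.80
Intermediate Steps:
l = -7 (l = -3 - 4 = -7)
f(a) = 15 - 5*a
I(U, d) = 3 - d - U/5 (I(U, d) = ((15 - 5*d) - U)/5 = (15 - U - 5*d)/5 = 3 - d - U/5)
C(q, x) = 2 - (-7 + q)*(-⅕ + q) (C(q, x) = 2 - ((3 - 1*4 - ⅕*(-4)) + q)*(-7 + q) = 2 - ((3 - 4 + ⅘) + q)*(-7 + q) = 2 - (-⅕ + q)*(-7 + q) = 2 - (-7 + q)*(-⅕ + q))
N(4, -5*(-2))*C(-4, 3) = 9*(⅗ - 1*(-4)² + (36/5)*(-4)) = 9*(⅗ - 1*16 - 144/5) = 9*(⅗ - 16 - 144/5) = 9*(-221/5) = -1989/5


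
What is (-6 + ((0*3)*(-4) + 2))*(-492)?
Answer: 1968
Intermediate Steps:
(-6 + ((0*3)*(-4) + 2))*(-492) = (-6 + (0*(-4) + 2))*(-492) = (-6 + (0 + 2))*(-492) = (-6 + 2)*(-492) = -4*(-492) = 1968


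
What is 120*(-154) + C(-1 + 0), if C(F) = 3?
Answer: -18477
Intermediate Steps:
120*(-154) + C(-1 + 0) = 120*(-154) + 3 = -18480 + 3 = -18477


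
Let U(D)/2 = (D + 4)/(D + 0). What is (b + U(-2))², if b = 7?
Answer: 25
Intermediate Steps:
U(D) = 2*(4 + D)/D (U(D) = 2*((D + 4)/(D + 0)) = 2*((4 + D)/D) = 2*(4 + D)/D)
(b + U(-2))² = (7 + (2 + 8/(-2)))² = (7 + (2 + 8*(-½)))² = (7 + (2 - 4))² = (7 - 2)² = 5² = 25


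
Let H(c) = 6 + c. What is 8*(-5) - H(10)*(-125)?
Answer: 1960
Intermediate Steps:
8*(-5) - H(10)*(-125) = 8*(-5) - (6 + 10)*(-125) = -40 - 1*16*(-125) = -40 - 16*(-125) = -40 + 2000 = 1960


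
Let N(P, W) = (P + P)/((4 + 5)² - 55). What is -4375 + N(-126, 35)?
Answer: -57001/13 ≈ -4384.7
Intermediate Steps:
N(P, W) = P/13 (N(P, W) = (2*P)/(9² - 55) = (2*P)/(81 - 55) = (2*P)/26 = (2*P)*(1/26) = P/13)
-4375 + N(-126, 35) = -4375 + (1/13)*(-126) = -4375 - 126/13 = -57001/13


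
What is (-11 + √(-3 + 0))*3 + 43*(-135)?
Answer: -5838 + 3*I*√3 ≈ -5838.0 + 5.1962*I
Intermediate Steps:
(-11 + √(-3 + 0))*3 + 43*(-135) = (-11 + √(-3))*3 - 5805 = (-11 + I*√3)*3 - 5805 = (-33 + 3*I*√3) - 5805 = -5838 + 3*I*√3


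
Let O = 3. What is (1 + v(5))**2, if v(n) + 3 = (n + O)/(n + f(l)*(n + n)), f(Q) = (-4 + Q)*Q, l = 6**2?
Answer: 530933764/132825625 ≈ 3.9972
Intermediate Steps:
l = 36
f(Q) = Q*(-4 + Q)
v(n) = -3 + (3 + n)/(2305*n) (v(n) = -3 + (n + 3)/(n + (36*(-4 + 36))*(n + n)) = -3 + (3 + n)/(n + (36*32)*(2*n)) = -3 + (3 + n)/(n + 1152*(2*n)) = -3 + (3 + n)/(n + 2304*n) = -3 + (3 + n)/((2305*n)) = -3 + (3 + n)*(1/(2305*n)) = -3 + (3 + n)/(2305*n))
(1 + v(5))**2 = (1 + (1/2305)*(3 - 6914*5)/5)**2 = (1 + (1/2305)*(1/5)*(3 - 34570))**2 = (1 + (1/2305)*(1/5)*(-34567))**2 = (1 - 34567/11525)**2 = (-23042/11525)**2 = 530933764/132825625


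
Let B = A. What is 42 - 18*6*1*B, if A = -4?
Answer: 474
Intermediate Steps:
B = -4
42 - 18*6*1*B = 42 - 18*6*1*(-4) = 42 - 108*(-4) = 42 - 18*(-24) = 42 + 432 = 474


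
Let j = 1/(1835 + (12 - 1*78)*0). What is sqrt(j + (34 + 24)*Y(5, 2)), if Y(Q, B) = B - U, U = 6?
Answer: I*sqrt(781194365)/1835 ≈ 15.232*I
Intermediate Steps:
Y(Q, B) = -6 + B (Y(Q, B) = B - 1*6 = B - 6 = -6 + B)
j = 1/1835 (j = 1/(1835 + (12 - 78)*0) = 1/(1835 - 66*0) = 1/(1835 + 0) = 1/1835 ≈ 0.00054496)
sqrt(j + (34 + 24)*Y(5, 2)) = sqrt(1/1835 + (34 + 24)*(-6 + 2)) = sqrt(1/1835 + 58*(-4)) = sqrt(1/1835 - 232) = sqrt(-425719/1835) = I*sqrt(781194365)/1835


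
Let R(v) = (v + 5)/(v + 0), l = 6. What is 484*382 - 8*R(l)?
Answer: 554620/3 ≈ 1.8487e+5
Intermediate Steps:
R(v) = (5 + v)/v
484*382 - 8*R(l) = 484*382 - 8*(5 + 6)/6 = 184888 - 4*11/3 = 184888 - 8*11/6 = 184888 - 44/3 = 554620/3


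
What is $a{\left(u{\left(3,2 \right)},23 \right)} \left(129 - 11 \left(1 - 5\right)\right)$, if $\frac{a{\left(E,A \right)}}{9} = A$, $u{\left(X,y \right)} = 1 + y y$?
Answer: $35811$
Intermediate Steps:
$u{\left(X,y \right)} = 1 + y^{2}$
$a{\left(E,A \right)} = 9 A$
$a{\left(u{\left(3,2 \right)},23 \right)} \left(129 - 11 \left(1 - 5\right)\right) = 9 \cdot 23 \left(129 - 11 \left(1 - 5\right)\right) = 207 \left(129 - -44\right) = 207 \left(129 + 44\right) = 207 \cdot 173 = 35811$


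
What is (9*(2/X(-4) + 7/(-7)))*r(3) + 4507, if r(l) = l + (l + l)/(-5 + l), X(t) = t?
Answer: 4507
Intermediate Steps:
r(l) = l + 2*l/(-5 + l) (r(l) = l + (2*l)/(-5 + l) = l + 2*l/(-5 + l))
(9*(2/X(-4) + 7/(-7)))*r(3) + 4507 = (9*(2/(-4) + 7/(-7)))*(3*(-3 + 3)/(-5 + 3)) + 4507 = (9*(2*(-1/4) + 7*(-1/7)))*(3*0/(-2)) + 4507 = (9*(-1/2 - 1))*(3*(-1/2)*0) + 4507 = (9*(-3/2))*0 + 4507 = -27/2*0 + 4507 = 0 + 4507 = 4507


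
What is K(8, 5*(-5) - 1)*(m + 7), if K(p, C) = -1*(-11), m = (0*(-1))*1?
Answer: 77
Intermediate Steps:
m = 0 (m = 0*1 = 0)
K(p, C) = 11
K(8, 5*(-5) - 1)*(m + 7) = 11*(0 + 7) = 11*7 = 77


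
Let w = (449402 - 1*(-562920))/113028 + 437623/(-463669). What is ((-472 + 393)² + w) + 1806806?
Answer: 47508912564520189/26203789866 ≈ 1.8131e+6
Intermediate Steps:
w = 209959338487/26203789866 (w = (449402 + 562920)*(1/113028) + 437623*(-1/463669) = 1012322*(1/113028) - 437623/463669 = 506161/56514 - 437623/463669 = 209959338487/26203789866 ≈ 8.0126)
((-472 + 393)² + w) + 1806806 = ((-472 + 393)² + 209959338487/26203789866) + 1806806 = ((-79)² + 209959338487/26203789866) + 1806806 = (6241 + 209959338487/26203789866) + 1806806 = 163747811892193/26203789866 + 1806806 = 47508912564520189/26203789866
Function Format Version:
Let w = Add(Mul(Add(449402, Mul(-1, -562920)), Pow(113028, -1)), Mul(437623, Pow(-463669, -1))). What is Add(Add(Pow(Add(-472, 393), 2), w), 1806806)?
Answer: Rational(47508912564520189, 26203789866) ≈ 1.8131e+6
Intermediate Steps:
w = Rational(209959338487, 26203789866) (w = Add(Mul(Add(449402, 562920), Rational(1, 113028)), Mul(437623, Rational(-1, 463669))) = Add(Mul(1012322, Rational(1, 113028)), Rational(-437623, 463669)) = Add(Rational(506161, 56514), Rational(-437623, 463669)) = Rational(209959338487, 26203789866) ≈ 8.0126)
Add(Add(Pow(Add(-472, 393), 2), w), 1806806) = Add(Add(Pow(Add(-472, 393), 2), Rational(209959338487, 26203789866)), 1806806) = Add(Add(Pow(-79, 2), Rational(209959338487, 26203789866)), 1806806) = Add(Add(6241, Rational(209959338487, 26203789866)), 1806806) = Add(Rational(163747811892193, 26203789866), 1806806) = Rational(47508912564520189, 26203789866)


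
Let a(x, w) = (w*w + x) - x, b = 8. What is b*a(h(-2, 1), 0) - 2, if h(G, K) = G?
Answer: -2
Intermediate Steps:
a(x, w) = w**2 (a(x, w) = (w**2 + x) - x = (x + w**2) - x = w**2)
b*a(h(-2, 1), 0) - 2 = 8*0**2 - 2 = 8*0 - 2 = 0 - 2 = -2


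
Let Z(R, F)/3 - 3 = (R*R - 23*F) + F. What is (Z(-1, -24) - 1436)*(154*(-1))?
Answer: -24640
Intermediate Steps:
Z(R, F) = 9 - 66*F + 3*R² (Z(R, F) = 9 + 3*((R*R - 23*F) + F) = 9 + 3*((R² - 23*F) + F) = 9 + 3*(R² - 22*F) = 9 + (-66*F + 3*R²) = 9 - 66*F + 3*R²)
(Z(-1, -24) - 1436)*(154*(-1)) = ((9 - 66*(-24) + 3*(-1)²) - 1436)*(154*(-1)) = ((9 + 1584 + 3*1) - 1436)*(-154) = ((9 + 1584 + 3) - 1436)*(-154) = (1596 - 1436)*(-154) = 160*(-154) = -24640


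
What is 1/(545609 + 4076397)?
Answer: 1/4622006 ≈ 2.1636e-7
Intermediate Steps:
1/(545609 + 4076397) = 1/4622006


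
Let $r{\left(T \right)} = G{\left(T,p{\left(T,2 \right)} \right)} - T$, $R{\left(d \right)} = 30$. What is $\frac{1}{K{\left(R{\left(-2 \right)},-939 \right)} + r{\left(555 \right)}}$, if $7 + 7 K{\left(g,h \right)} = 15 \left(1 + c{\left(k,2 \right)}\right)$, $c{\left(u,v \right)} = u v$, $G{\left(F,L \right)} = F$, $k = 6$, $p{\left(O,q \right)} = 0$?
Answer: $\frac{7}{188} \approx 0.037234$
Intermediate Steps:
$K{\left(g,h \right)} = \frac{188}{7}$ ($K{\left(g,h \right)} = -1 + \frac{15 \left(1 + 6 \cdot 2\right)}{7} = -1 + \frac{15 \left(1 + 12\right)}{7} = -1 + \frac{15 \cdot 13}{7} = -1 + \frac{1}{7} \cdot 195 = -1 + \frac{195}{7} = \frac{188}{7}$)
$r{\left(T \right)} = 0$ ($r{\left(T \right)} = T - T = 0$)
$\frac{1}{K{\left(R{\left(-2 \right)},-939 \right)} + r{\left(555 \right)}} = \frac{1}{\frac{188}{7} + 0} = \frac{1}{\frac{188}{7}} = \frac{7}{188}$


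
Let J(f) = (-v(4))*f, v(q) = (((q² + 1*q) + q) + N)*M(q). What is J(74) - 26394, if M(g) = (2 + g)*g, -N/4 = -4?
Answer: -97434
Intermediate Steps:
N = 16 (N = -4*(-4) = 16)
M(g) = g*(2 + g)
v(q) = q*(2 + q)*(16 + q² + 2*q) (v(q) = (((q² + 1*q) + q) + 16)*(q*(2 + q)) = (((q² + q) + q) + 16)*(q*(2 + q)) = (((q + q²) + q) + 16)*(q*(2 + q)) = ((q² + 2*q) + 16)*(q*(2 + q)) = (16 + q² + 2*q)*(q*(2 + q)) = q*(2 + q)*(16 + q² + 2*q))
J(f) = -960*f (J(f) = (-4*(2 + 4)*(16 + 4² + 2*4))*f = (-4*6*(16 + 16 + 8))*f = (-4*6*40)*f = (-1*960)*f = -960*f)
J(74) - 26394 = -960*74 - 26394 = -71040 - 26394 = -97434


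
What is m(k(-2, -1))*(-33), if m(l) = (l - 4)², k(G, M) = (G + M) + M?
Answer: -2112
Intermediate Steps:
k(G, M) = G + 2*M
m(l) = (-4 + l)²
m(k(-2, -1))*(-33) = (-4 + (-2 + 2*(-1)))²*(-33) = (-4 + (-2 - 2))²*(-33) = (-4 - 4)²*(-33) = (-8)²*(-33) = 64*(-33) = -2112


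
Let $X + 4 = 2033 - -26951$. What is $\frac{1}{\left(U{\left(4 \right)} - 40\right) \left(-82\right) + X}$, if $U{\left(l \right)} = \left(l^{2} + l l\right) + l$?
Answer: $\frac{1}{29308} \approx 3.412 \cdot 10^{-5}$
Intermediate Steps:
$X = 28980$ ($X = -4 + \left(2033 - -26951\right) = -4 + \left(2033 + 26951\right) = -4 + 28984 = 28980$)
$U{\left(l \right)} = l + 2 l^{2}$ ($U{\left(l \right)} = \left(l^{2} + l^{2}\right) + l = 2 l^{2} + l = l + 2 l^{2}$)
$\frac{1}{\left(U{\left(4 \right)} - 40\right) \left(-82\right) + X} = \frac{1}{\left(4 \left(1 + 2 \cdot 4\right) - 40\right) \left(-82\right) + 28980} = \frac{1}{\left(4 \left(1 + 8\right) - 40\right) \left(-82\right) + 28980} = \frac{1}{\left(4 \cdot 9 - 40\right) \left(-82\right) + 28980} = \frac{1}{\left(36 - 40\right) \left(-82\right) + 28980} = \frac{1}{\left(-4\right) \left(-82\right) + 28980} = \frac{1}{328 + 28980} = \frac{1}{29308}$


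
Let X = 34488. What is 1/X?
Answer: 1/34488 ≈ 2.8996e-5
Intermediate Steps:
1/X = 1/34488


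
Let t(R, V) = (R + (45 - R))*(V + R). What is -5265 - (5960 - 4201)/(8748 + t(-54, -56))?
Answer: -19998229/3798 ≈ -5265.5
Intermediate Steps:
t(R, V) = 45*R + 45*V (t(R, V) = 45*(R + V) = 45*R + 45*V)
-5265 - (5960 - 4201)/(8748 + t(-54, -56)) = -5265 - (5960 - 4201)/(8748 + (45*(-54) + 45*(-56))) = -5265 - 1759/(8748 + (-2430 - 2520)) = -5265 - 1759/(8748 - 4950) = -5265 - 1759/3798 = -19998229/3798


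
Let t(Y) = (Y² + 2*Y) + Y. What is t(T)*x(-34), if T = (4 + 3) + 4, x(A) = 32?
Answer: 4928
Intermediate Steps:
T = 11 (T = 7 + 4 = 11)
t(Y) = Y² + 3*Y
t(T)*x(-34) = (11*(3 + 11))*32 = (11*14)*32 = 154*32 = 4928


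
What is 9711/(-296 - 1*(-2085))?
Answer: 9711/1789 ≈ 5.4282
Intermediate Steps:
9711/(-296 - 1*(-2085)) = 9711/(-296 + 2085) = 9711/1789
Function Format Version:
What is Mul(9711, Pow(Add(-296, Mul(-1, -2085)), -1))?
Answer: Rational(9711, 1789) ≈ 5.4282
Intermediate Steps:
Mul(9711, Pow(Add(-296, Mul(-1, -2085)), -1)) = Mul(9711, Pow(Add(-296, 2085), -1)) = Mul(9711, Pow(1789, -1)) = Mul(9711, Rational(1, 1789)) = Rational(9711, 1789)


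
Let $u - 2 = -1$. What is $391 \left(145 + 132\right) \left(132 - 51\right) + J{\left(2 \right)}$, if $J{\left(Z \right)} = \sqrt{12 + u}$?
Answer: $8772867 + \sqrt{13} \approx 8.7729 \cdot 10^{6}$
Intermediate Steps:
$u = 1$ ($u = 2 - 1 = 1$)
$J{\left(Z \right)} = \sqrt{13}$ ($J{\left(Z \right)} = \sqrt{12 + 1} = \sqrt{13}$)
$391 \left(145 + 132\right) \left(132 - 51\right) + J{\left(2 \right)} = 391 \left(145 + 132\right) \left(132 - 51\right) + \sqrt{13} = 391 \cdot 277 \cdot 81 + \sqrt{13} = 391 \cdot 22437 + \sqrt{13} = 8772867 + \sqrt{13}$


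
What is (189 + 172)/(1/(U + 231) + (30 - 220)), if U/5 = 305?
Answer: -633916/333639 ≈ -1.9000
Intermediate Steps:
U = 1525 (U = 5*305 = 1525)
(189 + 172)/(1/(U + 231) + (30 - 220)) = (189 + 172)/(1/(1525 + 231) + (30 - 220)) = 361/(1/1756 - 190) = 361/(-333639/1756) = 361*(-1756/333639) = -633916/333639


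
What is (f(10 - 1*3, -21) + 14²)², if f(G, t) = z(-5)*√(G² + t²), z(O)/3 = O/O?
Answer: 42826 + 8232*√10 ≈ 68858.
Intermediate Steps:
z(O) = 3 (z(O) = 3*(O/O) = 3*1 = 3)
f(G, t) = 3*√(G² + t²)
(f(10 - 1*3, -21) + 14²)² = (3*√((10 - 1*3)² + (-21)²) + 14²)² = (3*√((10 - 3)² + 441) + 196)² = (3*√(7² + 441) + 196)² = (3*√(49 + 441) + 196)² = (3*√490 + 196)² = (3*(7*√10) + 196)² = (21*√10 + 196)² = (196 + 21*√10)²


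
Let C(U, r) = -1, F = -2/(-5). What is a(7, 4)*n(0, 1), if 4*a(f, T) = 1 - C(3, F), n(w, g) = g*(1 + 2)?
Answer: 3/2 ≈ 1.5000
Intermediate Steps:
F = ⅖ (F = -2*(-⅕) = ⅖ ≈ 0.40000)
n(w, g) = 3*g (n(w, g) = g*3 = 3*g)
a(f, T) = ½ (a(f, T) = (1 - 1*(-1))/4 = (1 + 1)/4 = (¼)*2 = ½)
a(7, 4)*n(0, 1) = (3*1)/2 = (½)*3 = 3/2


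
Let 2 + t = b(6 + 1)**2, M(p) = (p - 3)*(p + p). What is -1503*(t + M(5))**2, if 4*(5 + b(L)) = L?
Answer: -313900047/256 ≈ -1.2262e+6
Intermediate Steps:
b(L) = -5 + L/4
M(p) = 2*p*(-3 + p) (M(p) = (-3 + p)*(2*p) = 2*p*(-3 + p))
t = 137/16 (t = -2 + (-5 + (6 + 1)/4)**2 = -2 + (-5 + (1/4)*7)**2 = -2 + (-5 + 7/4)**2 = -2 + (-13/4)**2 = -2 + 169/16 = 137/16 ≈ 8.5625)
-1503*(t + M(5))**2 = -1503*(137/16 + 2*5*(-3 + 5))**2 = -1503*(137/16 + 2*5*2)**2 = -1503*(137/16 + 20)**2 = -1503*(457/16)**2 = -1503*208849/256 = -313900047/256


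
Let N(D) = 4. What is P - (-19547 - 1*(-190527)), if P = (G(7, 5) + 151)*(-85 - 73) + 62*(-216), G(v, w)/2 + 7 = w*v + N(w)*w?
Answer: -223398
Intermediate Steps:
G(v, w) = -14 + 8*w + 2*v*w (G(v, w) = -14 + 2*(w*v + 4*w) = -14 + 2*(v*w + 4*w) = -14 + 2*(4*w + v*w) = -14 + (8*w + 2*v*w) = -14 + 8*w + 2*v*w)
P = -52418 (P = ((-14 + 8*5 + 2*7*5) + 151)*(-85 - 73) + 62*(-216) = ((-14 + 40 + 70) + 151)*(-158) - 13392 = (96 + 151)*(-158) - 13392 = 247*(-158) - 13392 = -39026 - 13392 = -52418)
P - (-19547 - 1*(-190527)) = -52418 - (-19547 - 1*(-190527)) = -52418 - (-19547 + 190527) = -52418 - 1*170980 = -52418 - 170980 = -223398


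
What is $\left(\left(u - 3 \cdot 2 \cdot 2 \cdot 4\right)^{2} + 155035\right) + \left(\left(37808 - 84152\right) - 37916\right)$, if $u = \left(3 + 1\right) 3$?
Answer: $72071$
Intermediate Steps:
$u = 12$ ($u = 4 \cdot 3 = 12$)
$\left(\left(u - 3 \cdot 2 \cdot 2 \cdot 4\right)^{2} + 155035\right) + \left(\left(37808 - 84152\right) - 37916\right) = \left(\left(12 - 3 \cdot 2 \cdot 2 \cdot 4\right)^{2} + 155035\right) + \left(\left(37808 - 84152\right) - 37916\right) = \left(\left(12 - 3 \cdot 4 \cdot 4\right)^{2} + 155035\right) - 84260 = \left(\left(12 - 48\right)^{2} + 155035\right) - 84260 = \left(\left(-36\right)^{2} + 155035\right) - 84260 = \left(1296 + 155035\right) - 84260 = 156331 - 84260 = 72071$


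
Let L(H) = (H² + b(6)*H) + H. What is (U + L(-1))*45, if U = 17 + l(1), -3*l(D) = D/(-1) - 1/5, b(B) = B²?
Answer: -837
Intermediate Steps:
L(H) = H² + 37*H (L(H) = (H² + 6²*H) + H = (H² + 36*H) + H = H² + 37*H)
l(D) = 1/15 + D/3 (l(D) = -(D/(-1) - 1/5)/3 = -(D*(-1) - 1*⅕)/3 = -(-D - ⅕)/3 = -(-⅕ - D)/3 = 1/15 + D/3)
U = 87/5 (U = 17 + (1/15 + (⅓)*1) = 17 + (1/15 + ⅓) = 17 + ⅖ = 87/5 ≈ 17.400)
(U + L(-1))*45 = (87/5 - (37 - 1))*45 = (87/5 - 1*36)*45 = (87/5 - 36)*45 = -93/5*45 = -837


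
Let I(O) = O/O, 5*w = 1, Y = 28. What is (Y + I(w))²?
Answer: 841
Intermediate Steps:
w = ⅕ (w = (⅕)*1 = ⅕ ≈ 0.20000)
I(O) = 1
(Y + I(w))² = (28 + 1)² = 29² = 841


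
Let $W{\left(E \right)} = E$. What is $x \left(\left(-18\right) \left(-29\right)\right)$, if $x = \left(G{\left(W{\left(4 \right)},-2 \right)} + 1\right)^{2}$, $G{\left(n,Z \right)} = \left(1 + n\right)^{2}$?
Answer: $352872$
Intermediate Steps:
$x = 676$ ($x = \left(\left(1 + 4\right)^{2} + 1\right)^{2} = \left(5^{2} + 1\right)^{2} = \left(25 + 1\right)^{2} = 26^{2} = 676$)
$x \left(\left(-18\right) \left(-29\right)\right) = 676 \left(\left(-18\right) \left(-29\right)\right) = 676 \cdot 522 = 352872$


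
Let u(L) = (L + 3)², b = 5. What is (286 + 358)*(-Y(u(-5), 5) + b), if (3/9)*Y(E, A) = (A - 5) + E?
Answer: -4508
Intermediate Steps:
u(L) = (3 + L)²
Y(E, A) = -15 + 3*A + 3*E (Y(E, A) = 3*((A - 5) + E) = 3*((-5 + A) + E) = 3*(-5 + A + E) = -15 + 3*A + 3*E)
(286 + 358)*(-Y(u(-5), 5) + b) = (286 + 358)*(-(-15 + 3*5 + 3*(3 - 5)²) + 5) = 644*(-(-15 + 15 + 3*(-2)²) + 5) = 644*(-(-15 + 15 + 3*4) + 5) = 644*(-(-15 + 15 + 12) + 5) = 644*(-1*12 + 5) = 644*(-12 + 5) = 644*(-7) = -4508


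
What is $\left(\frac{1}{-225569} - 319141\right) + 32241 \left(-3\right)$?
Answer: $- \frac{93806026617}{225569} \approx -4.1586 \cdot 10^{5}$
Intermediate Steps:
$\left(\frac{1}{-225569} - 319141\right) + 32241 \left(-3\right) = \left(- \frac{1}{225569} - 319141\right) - 96723 = - \frac{71988316230}{225569} - 96723 = - \frac{93806026617}{225569}$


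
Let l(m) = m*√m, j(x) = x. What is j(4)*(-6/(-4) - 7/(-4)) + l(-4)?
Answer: 13 - 8*I ≈ 13.0 - 8.0*I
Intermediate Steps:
l(m) = m^(3/2)
j(4)*(-6/(-4) - 7/(-4)) + l(-4) = 4*(-6/(-4) - 7/(-4)) + (-4)^(3/2) = 4*(-6*(-¼) - 7*(-¼)) - 8*I = 4*(3/2 + 7/4) - 8*I = 4*(13/4) - 8*I = 13 - 8*I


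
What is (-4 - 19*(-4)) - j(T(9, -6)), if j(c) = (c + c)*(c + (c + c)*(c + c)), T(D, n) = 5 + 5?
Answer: -8128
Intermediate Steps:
T(D, n) = 10
j(c) = 2*c*(c + 4*c²) (j(c) = (2*c)*(c + (2*c)*(2*c)) = (2*c)*(c + 4*c²) = 2*c*(c + 4*c²))
(-4 - 19*(-4)) - j(T(9, -6)) = (-4 - 19*(-4)) - 10²*(2 + 8*10) = (-4 + 76) - 100*(2 + 80) = 72 - 100*82 = 72 - 1*8200 = 72 - 8200 = -8128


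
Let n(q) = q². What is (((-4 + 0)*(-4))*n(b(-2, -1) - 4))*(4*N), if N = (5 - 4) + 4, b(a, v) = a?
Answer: 11520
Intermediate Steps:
N = 5 (N = 1 + 4 = 5)
(((-4 + 0)*(-4))*n(b(-2, -1) - 4))*(4*N) = (((-4 + 0)*(-4))*(-2 - 4)²)*(4*5) = (-4*(-4)*(-6)²)*20 = (16*36)*20 = 576*20 = 11520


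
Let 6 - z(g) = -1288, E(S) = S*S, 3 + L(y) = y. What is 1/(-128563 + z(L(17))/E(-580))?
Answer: -168200/21624295953 ≈ -7.7783e-6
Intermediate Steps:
L(y) = -3 + y
E(S) = S²
z(g) = 1294 (z(g) = 6 - 1*(-1288) = 6 + 1288 = 1294)
1/(-128563 + z(L(17))/E(-580)) = 1/(-128563 + 1294/((-580)²)) = 1/(-128563 + 1294/336400) = 1/(-128563 + 1294*(1/336400)) = 1/(-128563 + 647/168200) = 1/(-21624295953/168200) = -168200/21624295953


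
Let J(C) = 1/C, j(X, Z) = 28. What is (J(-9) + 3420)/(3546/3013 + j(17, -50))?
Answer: 92737127/791190 ≈ 117.21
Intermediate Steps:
(J(-9) + 3420)/(3546/3013 + j(17, -50)) = (1/(-9) + 3420)/(3546/3013 + 28) = (-⅑ + 3420)/(3546*(1/3013) + 28) = 30779/(9*(3546/3013 + 28)) = 30779/(9*(87910/3013)) = (30779/9)*(3013/87910) = 92737127/791190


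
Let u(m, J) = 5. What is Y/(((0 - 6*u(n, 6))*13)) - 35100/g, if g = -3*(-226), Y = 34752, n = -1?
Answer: -1034746/7345 ≈ -140.88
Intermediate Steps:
g = 678
Y/(((0 - 6*u(n, 6))*13)) - 35100/g = 34752/(((0 - 6*5)*13)) - 35100/678 = 34752/(((0 - 30)*13)) - 35100*1/678 = 34752/((-30*13)) - 5850/113 = 34752/(-390) - 5850/113 = 34752*(-1/390) - 5850/113 = -5792/65 - 5850/113 = -1034746/7345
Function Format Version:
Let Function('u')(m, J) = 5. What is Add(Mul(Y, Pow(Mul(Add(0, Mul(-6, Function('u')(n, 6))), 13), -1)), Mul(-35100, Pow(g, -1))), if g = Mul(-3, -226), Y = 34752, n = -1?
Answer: Rational(-1034746, 7345) ≈ -140.88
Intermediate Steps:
g = 678
Add(Mul(Y, Pow(Mul(Add(0, Mul(-6, Function('u')(n, 6))), 13), -1)), Mul(-35100, Pow(g, -1))) = Add(Mul(34752, Pow(Mul(Add(0, Mul(-6, 5)), 13), -1)), Mul(-35100, Pow(678, -1))) = Add(Mul(34752, Pow(Mul(Add(0, -30), 13), -1)), Mul(-35100, Rational(1, 678))) = Add(Mul(34752, Pow(Mul(-30, 13), -1)), Rational(-5850, 113)) = Add(Mul(34752, Pow(-390, -1)), Rational(-5850, 113)) = Add(Mul(34752, Rational(-1, 390)), Rational(-5850, 113)) = Add(Rational(-5792, 65), Rational(-5850, 113)) = Rational(-1034746, 7345)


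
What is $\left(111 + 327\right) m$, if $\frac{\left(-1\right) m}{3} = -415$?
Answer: $545310$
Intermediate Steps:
$m = 1245$ ($m = \left(-3\right) \left(-415\right) = 1245$)
$\left(111 + 327\right) m = \left(111 + 327\right) 1245 = 438 \cdot 1245 = 545310$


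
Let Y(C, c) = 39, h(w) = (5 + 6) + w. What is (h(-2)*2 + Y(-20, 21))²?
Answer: 3249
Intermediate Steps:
h(w) = 11 + w
(h(-2)*2 + Y(-20, 21))² = ((11 - 2)*2 + 39)² = (9*2 + 39)² = (18 + 39)² = 57² = 3249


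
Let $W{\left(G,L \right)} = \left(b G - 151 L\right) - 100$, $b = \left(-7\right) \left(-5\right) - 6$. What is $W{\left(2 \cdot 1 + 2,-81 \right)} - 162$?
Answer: $12085$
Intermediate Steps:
$b = 29$ ($b = 35 - 6 = 29$)
$W{\left(G,L \right)} = -100 - 151 L + 29 G$ ($W{\left(G,L \right)} = \left(29 G - 151 L\right) - 100 = \left(- 151 L + 29 G\right) - 100 = -100 - 151 L + 29 G$)
$W{\left(2 \cdot 1 + 2,-81 \right)} - 162 = \left(-100 - -12231 + 29 \left(2 \cdot 1 + 2\right)\right) - 162 = \left(-100 + 12231 + 29 \left(2 + 2\right)\right) - 162 = \left(-100 + 12231 + 29 \cdot 4\right) - 162 = \left(-100 + 12231 + 116\right) - 162 = 12247 - 162 = 12085$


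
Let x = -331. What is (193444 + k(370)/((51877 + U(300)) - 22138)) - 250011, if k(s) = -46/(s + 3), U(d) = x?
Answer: -310246915687/5484592 ≈ -56567.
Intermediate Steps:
U(d) = -331
k(s) = -46/(3 + s)
(193444 + k(370)/((51877 + U(300)) - 22138)) - 250011 = (193444 + (-46/(3 + 370))/((51877 - 331) - 22138)) - 250011 = (193444 + (-46/373)/(51546 - 22138)) - 250011 = (193444 - 46*1/373/29408) - 250011 = (193444 - 46/373*1/29408) - 250011 = (193444 - 23/5484592) - 250011 = 1060961414825/5484592 - 250011 = -310246915687/5484592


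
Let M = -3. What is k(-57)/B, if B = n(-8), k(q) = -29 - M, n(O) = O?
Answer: 13/4 ≈ 3.2500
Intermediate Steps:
k(q) = -26 (k(q) = -29 - 1*(-3) = -29 + 3 = -26)
B = -8
k(-57)/B = -26/(-8) = -26*(-⅛) = 13/4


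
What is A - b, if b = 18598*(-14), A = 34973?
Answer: 295345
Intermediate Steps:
b = -260372
A - b = 34973 - 1*(-260372) = 34973 + 260372 = 295345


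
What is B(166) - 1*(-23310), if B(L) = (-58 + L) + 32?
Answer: 23450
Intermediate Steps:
B(L) = -26 + L
B(166) - 1*(-23310) = (-26 + 166) - 1*(-23310) = 140 + 23310 = 23450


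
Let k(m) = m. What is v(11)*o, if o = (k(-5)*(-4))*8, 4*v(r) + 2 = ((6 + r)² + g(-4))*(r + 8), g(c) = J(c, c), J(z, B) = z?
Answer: 216520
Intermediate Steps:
g(c) = c
v(r) = -½ + (-4 + (6 + r)²)*(8 + r)/4 (v(r) = -½ + (((6 + r)² - 4)*(r + 8))/4 = -½ + ((-4 + (6 + r)²)*(8 + r))/4 = -½ + (-4 + (6 + r)²)*(8 + r)/4)
o = 160 (o = -5*(-4)*8 = 20*8 = 160)
v(11)*o = (127/2 + 5*11² + 32*11 + (¼)*11³)*160 = (127/2 + 5*121 + 352 + (¼)*1331)*160 = (127/2 + 605 + 352 + 1331/4)*160 = (5413/4)*160 = 216520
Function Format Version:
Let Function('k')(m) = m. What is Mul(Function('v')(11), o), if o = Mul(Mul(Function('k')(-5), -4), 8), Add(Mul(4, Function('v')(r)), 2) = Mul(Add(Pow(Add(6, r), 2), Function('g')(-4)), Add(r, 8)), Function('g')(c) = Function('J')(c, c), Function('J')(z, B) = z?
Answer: 216520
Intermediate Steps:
Function('g')(c) = c
Function('v')(r) = Add(Rational(-1, 2), Mul(Rational(1, 4), Add(-4, Pow(Add(6, r), 2)), Add(8, r))) (Function('v')(r) = Add(Rational(-1, 2), Mul(Rational(1, 4), Mul(Add(Pow(Add(6, r), 2), -4), Add(r, 8)))) = Add(Rational(-1, 2), Mul(Rational(1, 4), Mul(Add(-4, Pow(Add(6, r), 2)), Add(8, r)))) = Add(Rational(-1, 2), Mul(Rational(1, 4), Add(-4, Pow(Add(6, r), 2)), Add(8, r))))
o = 160 (o = Mul(Mul(-5, -4), 8) = Mul(20, 8) = 160)
Mul(Function('v')(11), o) = Mul(Add(Rational(127, 2), Mul(5, Pow(11, 2)), Mul(32, 11), Mul(Rational(1, 4), Pow(11, 3))), 160) = Mul(Add(Rational(127, 2), Mul(5, 121), 352, Mul(Rational(1, 4), 1331)), 160) = Mul(Add(Rational(127, 2), 605, 352, Rational(1331, 4)), 160) = Mul(Rational(5413, 4), 160) = 216520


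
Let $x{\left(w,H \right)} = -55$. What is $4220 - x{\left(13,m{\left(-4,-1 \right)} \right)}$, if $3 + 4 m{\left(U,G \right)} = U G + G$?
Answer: $4275$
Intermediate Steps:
$m{\left(U,G \right)} = - \frac{3}{4} + \frac{G}{4} + \frac{G U}{4}$ ($m{\left(U,G \right)} = - \frac{3}{4} + \frac{U G + G}{4} = - \frac{3}{4} + \frac{G U + G}{4} = - \frac{3}{4} + \frac{G + G U}{4} = - \frac{3}{4} + \left(\frac{G}{4} + \frac{G U}{4}\right) = - \frac{3}{4} + \frac{G}{4} + \frac{G U}{4}$)
$4220 - x{\left(13,m{\left(-4,-1 \right)} \right)} = 4220 - -55 = 4220 + 55 = 4275$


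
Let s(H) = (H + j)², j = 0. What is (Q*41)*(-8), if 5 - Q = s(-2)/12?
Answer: -4592/3 ≈ -1530.7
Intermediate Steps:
s(H) = H² (s(H) = (H + 0)² = H²)
Q = 14/3 (Q = 5 - (-2)²/12 = 5 - 4/12 = 5 - 1*⅓ = 5 - ⅓ = 14/3 ≈ 4.6667)
(Q*41)*(-8) = ((14/3)*41)*(-8) = (574/3)*(-8) = -4592/3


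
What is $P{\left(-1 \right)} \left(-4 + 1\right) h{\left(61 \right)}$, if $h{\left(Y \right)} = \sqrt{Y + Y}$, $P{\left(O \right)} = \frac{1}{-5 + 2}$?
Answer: $\sqrt{122} \approx 11.045$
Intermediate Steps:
$P{\left(O \right)} = - \frac{1}{3}$ ($P{\left(O \right)} = \frac{1}{-3} = - \frac{1}{3}$)
$h{\left(Y \right)} = \sqrt{2} \sqrt{Y}$ ($h{\left(Y \right)} = \sqrt{2 Y} = \sqrt{2} \sqrt{Y}$)
$P{\left(-1 \right)} \left(-4 + 1\right) h{\left(61 \right)} = - \frac{-4 + 1}{3} \sqrt{2} \sqrt{61} = \left(- \frac{1}{3}\right) \left(-3\right) \sqrt{122} = 1 \sqrt{122} = \sqrt{122}$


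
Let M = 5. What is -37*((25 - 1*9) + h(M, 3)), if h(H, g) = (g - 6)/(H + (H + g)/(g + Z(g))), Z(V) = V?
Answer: -10915/19 ≈ -574.47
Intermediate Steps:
h(H, g) = (-6 + g)/(H + (H + g)/(2*g)) (h(H, g) = (g - 6)/(H + (H + g)/(g + g)) = (-6 + g)/(H + (H + g)/((2*g))) = (-6 + g)/(H + (H + g)*(1/(2*g))) = (-6 + g)/(H + (H + g)/(2*g)))
-37*((25 - 1*9) + h(M, 3)) = -37*((25 - 1*9) + 2*3*(-6 + 3)/(5 + 3 + 2*5*3)) = -37*((25 - 9) + 2*3*(-3)/(5 + 3 + 30)) = -37*(16 + 2*3*(-3)/38) = -37*(16 + 2*3*(1/38)*(-3)) = -37*(16 - 9/19) = -37*295/19 = -10915/19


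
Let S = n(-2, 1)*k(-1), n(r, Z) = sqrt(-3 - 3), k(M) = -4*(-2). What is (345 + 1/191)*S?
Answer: 527168*I*sqrt(6)/191 ≈ 6760.7*I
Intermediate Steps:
k(M) = 8
n(r, Z) = I*sqrt(6) (n(r, Z) = sqrt(-6) = I*sqrt(6))
S = 8*I*sqrt(6) (S = (I*sqrt(6))*8 = 8*I*sqrt(6) ≈ 19.596*I)
(345 + 1/191)*S = (345 + 1/191)*(8*I*sqrt(6)) = 65896*(8*I*sqrt(6))/191 = 527168*I*sqrt(6)/191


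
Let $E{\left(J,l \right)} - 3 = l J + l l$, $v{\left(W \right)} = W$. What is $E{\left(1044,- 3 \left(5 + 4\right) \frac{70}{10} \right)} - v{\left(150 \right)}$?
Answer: $-161742$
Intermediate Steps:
$E{\left(J,l \right)} = 3 + l^{2} + J l$ ($E{\left(J,l \right)} = 3 + \left(l J + l l\right) = 3 + \left(J l + l^{2}\right) = 3 + \left(l^{2} + J l\right) = 3 + l^{2} + J l$)
$E{\left(1044,- 3 \left(5 + 4\right) \frac{70}{10} \right)} - v{\left(150 \right)} = \left(3 + \left(- 3 \left(5 + 4\right) \frac{70}{10}\right)^{2} + 1044 - 3 \left(5 + 4\right) \frac{70}{10}\right) - 150 = \left(3 + \left(\left(-3\right) 9 \cdot 70 \cdot \frac{1}{10}\right)^{2} + 1044 \left(-3\right) 9 \cdot 70 \cdot \frac{1}{10}\right) - 150 = \left(3 + \left(\left(-27\right) 7\right)^{2} + 1044 \left(\left(-27\right) 7\right)\right) - 150 = \left(3 + \left(-189\right)^{2} + 1044 \left(-189\right)\right) - 150 = \left(3 + 35721 - 197316\right) - 150 = -161592 - 150 = -161742$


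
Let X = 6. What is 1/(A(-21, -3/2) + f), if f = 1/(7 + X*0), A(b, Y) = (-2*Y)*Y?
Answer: -14/61 ≈ -0.22951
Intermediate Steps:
A(b, Y) = -2*Y²
f = ⅐ (f = 1/(7 + 6*0) = 1/(7 + 0) = 1/7 = ⅐ ≈ 0.14286)
1/(A(-21, -3/2) + f) = 1/(-2*(-3/2)² + ⅐) = 1/(-2*9/4 + ⅐) = 1/(-9/2 + ⅐) = 1/(-61/14) = -14/61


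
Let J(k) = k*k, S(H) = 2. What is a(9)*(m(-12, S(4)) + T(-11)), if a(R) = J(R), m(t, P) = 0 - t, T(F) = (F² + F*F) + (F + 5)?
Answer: 20088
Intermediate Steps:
T(F) = 5 + F + 2*F² (T(F) = (F² + F²) + (5 + F) = 2*F² + (5 + F) = 5 + F + 2*F²)
m(t, P) = -t
J(k) = k²
a(R) = R²
a(9)*(m(-12, S(4)) + T(-11)) = 9²*(-1*(-12) + (5 - 11 + 2*(-11)²)) = 81*(12 + (5 - 11 + 2*121)) = 81*(12 + (5 - 11 + 242)) = 81*(12 + 236) = 81*248 = 20088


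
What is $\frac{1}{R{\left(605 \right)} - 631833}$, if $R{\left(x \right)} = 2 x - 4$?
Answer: $- \frac{1}{630627} \approx -1.5857 \cdot 10^{-6}$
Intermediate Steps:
$R{\left(x \right)} = -4 + 2 x$
$\frac{1}{R{\left(605 \right)} - 631833} = \frac{1}{\left(-4 + 2 \cdot 605\right) - 631833} = \frac{1}{\left(-4 + 1210\right) - 631833} = \frac{1}{1206 - 631833} = \frac{1}{-630627} = - \frac{1}{630627}$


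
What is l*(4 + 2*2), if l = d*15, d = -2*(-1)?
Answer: 240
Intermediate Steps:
d = 2
l = 30 (l = 2*15 = 30)
l*(4 + 2*2) = 30*(4 + 2*2) = 30*(4 + 4) = 30*8 = 240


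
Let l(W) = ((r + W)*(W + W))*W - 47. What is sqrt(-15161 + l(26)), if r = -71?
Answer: 28*I*sqrt(97) ≈ 275.77*I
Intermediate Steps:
l(W) = -47 + 2*W**2*(-71 + W) (l(W) = ((-71 + W)*(W + W))*W - 47 = ((-71 + W)*(2*W))*W - 47 = (2*W*(-71 + W))*W - 47 = 2*W**2*(-71 + W) - 47 = -47 + 2*W**2*(-71 + W))
sqrt(-15161 + l(26)) = sqrt(-15161 + (-47 - 142*26**2 + 2*26**3)) = sqrt(-15161 + (-47 - 142*676 + 2*17576)) = sqrt(-15161 + (-47 - 95992 + 35152)) = sqrt(-15161 - 60887) = sqrt(-76048) = 28*I*sqrt(97)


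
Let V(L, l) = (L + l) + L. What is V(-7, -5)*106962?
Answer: -2032278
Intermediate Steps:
V(L, l) = l + 2*L
V(-7, -5)*106962 = (-5 + 2*(-7))*106962 = (-5 - 14)*106962 = -19*106962 = -2032278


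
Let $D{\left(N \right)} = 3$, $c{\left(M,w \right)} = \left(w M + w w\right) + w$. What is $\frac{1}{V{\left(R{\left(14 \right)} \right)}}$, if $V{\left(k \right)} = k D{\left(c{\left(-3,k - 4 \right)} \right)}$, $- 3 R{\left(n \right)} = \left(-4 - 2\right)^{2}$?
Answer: $- \frac{1}{36} \approx -0.027778$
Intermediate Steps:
$R{\left(n \right)} = -12$ ($R{\left(n \right)} = - \frac{\left(-4 - 2\right)^{2}}{3} = - \frac{\left(-6\right)^{2}}{3} = \left(- \frac{1}{3}\right) 36 = -12$)
$c{\left(M,w \right)} = w + w^{2} + M w$ ($c{\left(M,w \right)} = \left(M w + w^{2}\right) + w = \left(w^{2} + M w\right) + w = w + w^{2} + M w$)
$V{\left(k \right)} = 3 k$ ($V{\left(k \right)} = k 3 = 3 k$)
$\frac{1}{V{\left(R{\left(14 \right)} \right)}} = \frac{1}{3 \left(-12\right)} = \frac{1}{-36} = - \frac{1}{36}$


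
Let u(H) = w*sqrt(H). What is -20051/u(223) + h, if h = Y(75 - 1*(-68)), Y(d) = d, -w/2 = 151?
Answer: 143 + 20051*sqrt(223)/67346 ≈ 147.45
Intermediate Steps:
w = -302 (w = -2*151 = -302)
u(H) = -302*sqrt(H)
h = 143 (h = 75 - 1*(-68) = 75 + 68 = 143)
-20051/u(223) + h = -20051*(-sqrt(223)/67346) + 143 = -(-20051)*sqrt(223)/67346 + 143 = 20051*sqrt(223)/67346 + 143 = 143 + 20051*sqrt(223)/67346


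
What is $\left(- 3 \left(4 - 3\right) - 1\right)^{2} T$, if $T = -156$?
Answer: $-2496$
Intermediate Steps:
$\left(- 3 \left(4 - 3\right) - 1\right)^{2} T = \left(- 3 \left(4 - 3\right) - 1\right)^{2} \left(-156\right) = \left(\left(-3\right) 1 - 1\right)^{2} \left(-156\right) = \left(-3 - 1\right)^{2} \left(-156\right) = \left(-4\right)^{2} \left(-156\right) = 16 \left(-156\right) = -2496$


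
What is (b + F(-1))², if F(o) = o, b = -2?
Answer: 9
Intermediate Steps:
(b + F(-1))² = (-2 - 1)² = (-3)² = 9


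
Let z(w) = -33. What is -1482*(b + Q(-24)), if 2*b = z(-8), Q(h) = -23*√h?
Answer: 24453 + 68172*I*√6 ≈ 24453.0 + 1.6699e+5*I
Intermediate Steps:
b = -33/2 (b = (½)*(-33) = -33/2 ≈ -16.500)
-1482*(b + Q(-24)) = -1482*(-33/2 - 46*I*√6) = 24453 + 68172*I*√6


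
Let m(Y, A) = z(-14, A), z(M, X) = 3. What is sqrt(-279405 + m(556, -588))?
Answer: I*sqrt(279402) ≈ 528.58*I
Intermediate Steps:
m(Y, A) = 3
sqrt(-279405 + m(556, -588)) = sqrt(-279405 + 3) = sqrt(-279402) = I*sqrt(279402)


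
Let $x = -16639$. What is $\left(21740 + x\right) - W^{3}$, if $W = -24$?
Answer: $18925$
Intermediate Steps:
$\left(21740 + x\right) - W^{3} = \left(21740 - 16639\right) - \left(-24\right)^{3} = 5101 - -13824 = 5101 + 13824 = 18925$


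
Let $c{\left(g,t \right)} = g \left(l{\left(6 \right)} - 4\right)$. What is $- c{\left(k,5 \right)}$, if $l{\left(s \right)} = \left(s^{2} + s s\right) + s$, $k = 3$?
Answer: $-222$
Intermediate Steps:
$l{\left(s \right)} = s + 2 s^{2}$ ($l{\left(s \right)} = \left(s^{2} + s^{2}\right) + s = 2 s^{2} + s = s + 2 s^{2}$)
$c{\left(g,t \right)} = 74 g$ ($c{\left(g,t \right)} = g \left(6 \left(1 + 2 \cdot 6\right) - 4\right) = g \left(6 \left(1 + 12\right) - 4\right) = g \left(6 \cdot 13 - 4\right) = g \left(78 - 4\right) = g 74 = 74 g$)
$- c{\left(k,5 \right)} = - 74 \cdot 3 = \left(-1\right) 222 = -222$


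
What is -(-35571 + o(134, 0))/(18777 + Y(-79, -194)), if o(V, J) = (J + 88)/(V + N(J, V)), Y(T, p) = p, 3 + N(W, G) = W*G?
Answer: 4659713/2434373 ≈ 1.9141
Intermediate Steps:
N(W, G) = -3 + G*W (N(W, G) = -3 + W*G = -3 + G*W)
o(V, J) = (88 + J)/(-3 + V + J*V) (o(V, J) = (J + 88)/(V + (-3 + V*J)) = (88 + J)/(V + (-3 + J*V)) = (88 + J)/(-3 + V + J*V))
-(-35571 + o(134, 0))/(18777 + Y(-79, -194)) = -(-35571 + (88 + 0)/(-3 + 134 + 0*134))/(18777 - 194) = -(-35571 + 88/(-3 + 134 + 0))/18583 = -(-35571 + 88/131)/18583 = -(-4659713)/(131*18583) = -1*(-4659713/2434373) = 4659713/2434373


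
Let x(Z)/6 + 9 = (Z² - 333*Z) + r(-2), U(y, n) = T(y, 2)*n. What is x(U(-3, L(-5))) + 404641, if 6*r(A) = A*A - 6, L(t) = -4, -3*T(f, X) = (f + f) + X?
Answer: 1246235/3 ≈ 4.1541e+5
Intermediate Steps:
T(f, X) = -2*f/3 - X/3 (T(f, X) = -((f + f) + X)/3 = -(2*f + X)/3 = -(X + 2*f)/3 = -2*f/3 - X/3)
r(A) = -1 + A²/6 (r(A) = (A*A - 6)/6 = (A² - 6)/6 = (-6 + A²)/6 = -1 + A²/6)
U(y, n) = n*(-⅔ - 2*y/3) (U(y, n) = (-2*y/3 - ⅓*2)*n = (-2*y/3 - ⅔)*n = (-⅔ - 2*y/3)*n = n*(-⅔ - 2*y/3))
x(Z) = -56 - 1998*Z + 6*Z² (x(Z) = -54 + 6*((Z² - 333*Z) + (-1 + (⅙)*(-2)²)) = -54 + 6*((Z² - 333*Z) + (-1 + (⅙)*4)) = -54 + 6*((Z² - 333*Z) + (-1 + ⅔)) = -54 + 6*((Z² - 333*Z) - ⅓) = -54 + 6*(-⅓ + Z² - 333*Z) = -54 + (-2 - 1998*Z + 6*Z²) = -56 - 1998*Z + 6*Z²)
x(U(-3, L(-5))) + 404641 = (-56 - (-1332)*(-4)*(1 - 3) + 6*(-⅔*(-4)*(1 - 3))²) + 404641 = (-56 - (-1332)*(-4)*(-2) + 6*(-⅔*(-4)*(-2))²) + 404641 = (-56 - 1998*(-16/3) + 6*(-16/3)²) + 404641 = (-56 + 10656 + 6*(256/9)) + 404641 = (-56 + 10656 + 512/3) + 404641 = 32312/3 + 404641 = 1246235/3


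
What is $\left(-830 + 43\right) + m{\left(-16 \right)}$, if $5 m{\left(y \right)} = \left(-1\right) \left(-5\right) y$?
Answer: $-803$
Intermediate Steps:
$m{\left(y \right)} = y$ ($m{\left(y \right)} = \frac{\left(-1\right) \left(-5\right) y}{5} = \frac{5 y}{5} = y$)
$\left(-830 + 43\right) + m{\left(-16 \right)} = \left(-830 + 43\right) - 16 = -787 - 16 = -803$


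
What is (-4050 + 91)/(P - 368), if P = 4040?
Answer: -3959/3672 ≈ -1.0782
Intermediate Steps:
(-4050 + 91)/(P - 368) = (-4050 + 91)/(4040 - 368) = -3959/3672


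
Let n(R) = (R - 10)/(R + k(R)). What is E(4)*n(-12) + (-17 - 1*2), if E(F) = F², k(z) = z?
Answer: -13/3 ≈ -4.3333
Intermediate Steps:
n(R) = (-10 + R)/(2*R) (n(R) = (R - 10)/(R + R) = (-10 + R)/((2*R)) = (-10 + R)*(1/(2*R)) = (-10 + R)/(2*R))
E(4)*n(-12) + (-17 - 1*2) = 4²*((½)*(-10 - 12)/(-12)) + (-17 - 1*2) = 16*((½)*(-1/12)*(-22)) + (-17 - 2) = 16*(11/12) - 19 = 44/3 - 19 = -13/3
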